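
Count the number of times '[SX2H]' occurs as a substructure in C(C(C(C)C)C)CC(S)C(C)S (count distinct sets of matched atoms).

2

[SX2H] is the SMARTS for a thiol: an aliphatic sulfur with two connections, one being H.
The molecule carries 2 separate instances of a thiol (-SH) meeting every constraint; each maps to a distinct set of atoms, giving 2 matches.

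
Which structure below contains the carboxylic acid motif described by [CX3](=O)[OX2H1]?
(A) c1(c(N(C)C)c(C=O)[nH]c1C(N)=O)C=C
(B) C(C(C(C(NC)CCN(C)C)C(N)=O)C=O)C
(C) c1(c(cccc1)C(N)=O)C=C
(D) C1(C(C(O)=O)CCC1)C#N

D

[CX3](=O)[OX2H1] describes an sp2 carbon double-bonded to O and single-bonded to an -OH oxygen (a carboxylic acid).
(A) has an aldehyde (-CHO) but there is no singly-bonded oxygen on the carbonyl carbon.
(B) has an aldehyde (-CHO) but there is no singly-bonded oxygen on the carbonyl carbon.
(C) has a primary amide (-C(=O)NH2) but the carbonyl is bonded to N, not to an -OH oxygen.
(D) contains a carboxylic acid group (-C(=O)OH), which satisfies every atom and bond constraint.
So the answer is (D).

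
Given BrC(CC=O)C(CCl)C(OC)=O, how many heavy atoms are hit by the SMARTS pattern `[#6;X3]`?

Check the 12 heavy atoms by environment: 5× C (X4) → no; 2× C (X3) → match; 2× O (X1) → no; 1× Cl (X1) → no; 1× O (X2) → no; 1× Br (X1) → no.
That gives 2 matching atoms.

2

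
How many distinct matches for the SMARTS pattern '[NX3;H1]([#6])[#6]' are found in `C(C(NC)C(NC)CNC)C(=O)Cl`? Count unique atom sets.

3

[NX3;H1]([#6])[#6] is the SMARTS for a secondary amine: a trivalent nitrogen with one H, bonded to two carbons.
The molecule carries 3 separate instances of an N-methylamino group (-NHCH3) meeting every constraint; each maps to a distinct set of atoms, giving 3 matches.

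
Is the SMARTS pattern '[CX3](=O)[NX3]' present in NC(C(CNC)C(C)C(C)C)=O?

Yes

The pattern [CX3](=O)[NX3] describes a carbonyl carbon bonded to a trivalent nitrogen — an amide.
The molecule carries a primary amide (-C(=O)NH2), whose atoms satisfy every constraint of the query, so the pattern matches.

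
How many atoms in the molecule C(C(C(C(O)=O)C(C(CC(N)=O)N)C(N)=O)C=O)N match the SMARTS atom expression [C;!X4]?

4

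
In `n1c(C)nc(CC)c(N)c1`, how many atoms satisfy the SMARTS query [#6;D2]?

2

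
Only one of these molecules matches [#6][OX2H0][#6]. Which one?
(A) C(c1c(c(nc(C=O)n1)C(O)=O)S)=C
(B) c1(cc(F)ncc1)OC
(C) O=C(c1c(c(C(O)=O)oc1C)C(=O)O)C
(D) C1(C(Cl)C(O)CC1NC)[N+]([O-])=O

B

[#6][OX2H0][#6] describes an aliphatic oxygen bridging two carbons with no H on the oxygen (an ether).
(A) has a carboxylic acid group (-C(=O)OH) but the -OH oxygen has H1; the =O is OX1, not OX2.
(B) contains a methoxy ether (-OCH3), which satisfies every atom and bond constraint.
(C) has a carboxylic acid group (-C(=O)OH) but the -OH oxygen has H1; the =O is OX1, not OX2.
(D) has a hydroxyl group (-OH) but the oxygen has H1, not H0 bridging two carbons.
So the answer is (B).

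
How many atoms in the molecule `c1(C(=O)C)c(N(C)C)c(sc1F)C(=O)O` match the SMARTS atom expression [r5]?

The query [r5] means: r5 matches atoms in a five-membered ring.
Check the 15 heavy atoms by environment: 1× s (aromatic, in 5-ring) → match; 4× c (aromatic, in 5-ring) → match; 5× C (acyclic) → no; 3× O (acyclic) → no; 1× F (acyclic) → no; 1× N (acyclic) → no.
Summing the matching environments: 1 + 4 = 5 matching atoms.

5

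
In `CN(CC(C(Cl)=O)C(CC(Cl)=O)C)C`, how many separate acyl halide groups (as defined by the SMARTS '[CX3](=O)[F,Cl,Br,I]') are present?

2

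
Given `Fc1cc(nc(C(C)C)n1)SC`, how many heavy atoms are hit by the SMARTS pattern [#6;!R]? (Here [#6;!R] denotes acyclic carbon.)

The query [#6;!R] means: carbon not in any ring.
Check the 12 heavy atoms by environment: 2× n (aromatic, in 6-ring) → no; 4× c (aromatic, in 6-ring) → no; 1× F (acyclic) → no; 1× S (acyclic) → no; 4× C (acyclic) → match.
That gives 4 matching atoms.

4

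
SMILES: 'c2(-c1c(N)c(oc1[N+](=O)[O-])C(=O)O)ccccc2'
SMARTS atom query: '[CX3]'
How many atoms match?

1

The query [CX3] means: C with X3: aliphatic carbon with exactly 3 total connections.
Check the 18 heavy atoms by environment: 1× o (aromatic, X2) → no; 10× c (aromatic, X3) → no; 1× N (charge +1, X3) → no; 1× O (charge -1, X1) → no; 2× O (X1) → no; 1× N (X3) → no; 1× C (X3) → match; 1× O (X2) → no.
That gives 1 matching atom.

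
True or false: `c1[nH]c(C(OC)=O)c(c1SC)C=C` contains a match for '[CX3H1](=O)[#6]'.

The pattern [CX3H1](=O)[#6] describes an sp2 carbon with one H, double-bonded to O and single-bonded to carbon — an aldehyde.
The closest candidate here is a methyl-ester group (-C(=O)OCH3), but the carbonyl carbon has H0, not H1. No other fragment satisfies the full query, so there is no match.

False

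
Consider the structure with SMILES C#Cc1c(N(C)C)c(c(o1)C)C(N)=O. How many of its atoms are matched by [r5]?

The query [r5] means: r5 matches atoms in a five-membered ring.
Check the 14 heavy atoms by environment: 1× o (aromatic, in 5-ring) → match; 4× c (aromatic, in 5-ring) → match; 6× C (acyclic) → no; 2× N (acyclic) → no; 1× O (acyclic) → no.
Summing the matching environments: 1 + 4 = 5 matching atoms.

5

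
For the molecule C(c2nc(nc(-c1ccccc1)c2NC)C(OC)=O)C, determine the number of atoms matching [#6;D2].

6

The query [#6;D2] means: any carbon bonded to exactly two heavy atoms.
Check the 20 heavy atoms by environment: 2× n (aromatic, D2) → no; 5× c (aromatic, D3) → no; 1× C (D3) → no; 1× O (D1) → no; 1× O (D2) → no; 3× C (D1) → no; 1× N (D2) → no; 1× C (D2) → match; 5× c (aromatic, D2) → match.
Summing the matching environments: 1 + 5 = 6 matching atoms.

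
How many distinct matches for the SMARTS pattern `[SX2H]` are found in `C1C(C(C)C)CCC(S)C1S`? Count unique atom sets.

[SX2H] is the SMARTS for a thiol: an aliphatic sulfur with two connections, one being H.
The molecule carries 2 separate instances of a thiol (-SH) meeting every constraint; each maps to a distinct set of atoms, giving 2 matches.

2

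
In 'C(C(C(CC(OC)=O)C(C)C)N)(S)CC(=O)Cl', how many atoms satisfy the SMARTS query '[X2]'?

The query [X2] means: any atom with exactly two total connections (bonds + H).
Check the 17 heavy atoms by environment: 9× C (X4) → no; 1× N (X3) → no; 1× S (X2) → match; 2× C (X3) → no; 2× O (X1) → no; 1× O (X2) → match; 1× Cl (X1) → no.
Summing the matching environments: 1 + 1 = 2 matching atoms.

2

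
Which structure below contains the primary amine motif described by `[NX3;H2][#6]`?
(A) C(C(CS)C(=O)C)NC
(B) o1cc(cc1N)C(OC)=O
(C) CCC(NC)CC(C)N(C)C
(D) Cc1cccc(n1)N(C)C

B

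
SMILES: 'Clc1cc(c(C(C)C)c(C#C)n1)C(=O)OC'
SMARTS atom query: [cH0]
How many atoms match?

Check the 16 heavy atoms by environment: 1× n (aromatic, H0) → no; 4× c (aromatic, H0) → match; 1× c (aromatic, H1) → no; 2× C (H0) → no; 2× C (H1) → no; 1× Cl (H0) → no; 2× O (H0) → no; 3× C (H3) → no.
That gives 4 matching atoms.

4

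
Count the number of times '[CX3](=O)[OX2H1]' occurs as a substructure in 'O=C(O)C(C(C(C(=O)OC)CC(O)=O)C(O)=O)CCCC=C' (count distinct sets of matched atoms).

3

[CX3](=O)[OX2H1] is the SMARTS for a carboxylic acid: an sp2 carbon double-bonded to O and single-bonded to an -OH oxygen.
The molecule carries 3 separate instances of a carboxylic acid group (-C(=O)OH) meeting every constraint; each maps to a distinct set of atoms, giving 3 matches.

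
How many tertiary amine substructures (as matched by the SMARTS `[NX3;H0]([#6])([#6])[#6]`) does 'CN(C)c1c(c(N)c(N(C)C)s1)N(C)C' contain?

[NX3;H0]([#6])([#6])[#6] is the SMARTS for a tertiary amine: a trivalent nitrogen with no H, bonded to three carbons.
The molecule carries 3 separate instances of a dimethylamino group (-N(CH3)2) meeting every constraint; each maps to a distinct set of atoms, giving 3 matches.

3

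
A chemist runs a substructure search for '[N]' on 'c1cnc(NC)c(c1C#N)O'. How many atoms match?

Check the 11 heavy atoms by environment: 1× n (aromatic) → no; 5× c (aromatic) → no; 2× C → no; 2× N → match; 1× O → no.
That gives 2 matching atoms.

2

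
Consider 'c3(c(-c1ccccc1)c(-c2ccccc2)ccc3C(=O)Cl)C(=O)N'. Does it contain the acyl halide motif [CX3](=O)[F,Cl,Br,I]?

The pattern [CX3](=O)[F,Cl,Br,I] describes a carbonyl carbon bonded to a halogen — an acyl halide.
The molecule carries an acyl chloride (-C(=O)Cl), whose atoms satisfy every constraint of the query, so the pattern matches.

Yes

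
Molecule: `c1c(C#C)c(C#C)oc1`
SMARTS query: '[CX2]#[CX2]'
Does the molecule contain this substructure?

Yes

The pattern [CX2]#[CX2] describes a carbon-carbon triple bond — an alkyne.
The molecule carries an ethynyl group (-C#CH), whose atoms satisfy every constraint of the query, so the pattern matches.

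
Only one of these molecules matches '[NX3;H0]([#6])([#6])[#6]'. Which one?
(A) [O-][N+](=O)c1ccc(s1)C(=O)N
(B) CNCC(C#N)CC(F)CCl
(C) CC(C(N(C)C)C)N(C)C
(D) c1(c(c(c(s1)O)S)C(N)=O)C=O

C

[NX3;H0]([#6])([#6])[#6] describes a trivalent nitrogen with no H, bonded to three carbons (a tertiary amine).
(A) has a primary amide (-C(=O)NH2) but the amide nitrogen has H2 and only one carbon neighbour.
(B) has an N-methylamino group (-NHCH3) but the nitrogen still has one H (H1), not H0.
(C) contains a dimethylamino group (-N(CH3)2), which satisfies every atom and bond constraint.
(D) has a primary amide (-C(=O)NH2) but the amide nitrogen has H2 and only one carbon neighbour.
So the answer is (C).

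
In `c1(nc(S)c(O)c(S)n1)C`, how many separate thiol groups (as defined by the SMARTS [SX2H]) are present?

[SX2H] is the SMARTS for a thiol: an aliphatic sulfur with two connections, one being H.
The molecule carries 2 separate instances of a thiol (-SH) meeting every constraint; each maps to a distinct set of atoms, giving 2 matches.

2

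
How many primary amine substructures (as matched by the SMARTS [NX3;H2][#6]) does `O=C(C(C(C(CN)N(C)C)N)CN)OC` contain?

3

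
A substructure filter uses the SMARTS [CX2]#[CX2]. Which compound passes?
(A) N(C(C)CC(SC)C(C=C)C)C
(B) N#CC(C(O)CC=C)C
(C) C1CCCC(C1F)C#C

[CX2]#[CX2] describes a carbon-carbon triple bond (an alkyne).
(A) has a vinyl group (-CH=CH2) but the C=C is a double bond; both carbons are CX3, not CX2.
(B) has a vinyl group (-CH=CH2) but the C=C is a double bond; both carbons are CX3, not CX2.
(C) contains an ethynyl group (-C#CH), which satisfies every atom and bond constraint.
So the answer is (C).

C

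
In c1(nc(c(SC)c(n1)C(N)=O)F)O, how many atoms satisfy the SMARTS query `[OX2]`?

1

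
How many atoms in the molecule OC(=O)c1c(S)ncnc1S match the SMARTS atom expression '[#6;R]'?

The query [#6;R] means: carbon that is part of a ring.
Check the 11 heavy atoms by environment: 2× n (aromatic, in 6-ring) → no; 4× c (aromatic, in 6-ring) → match; 1× C (acyclic) → no; 2× O (acyclic) → no; 2× S (acyclic) → no.
That gives 4 matching atoms.

4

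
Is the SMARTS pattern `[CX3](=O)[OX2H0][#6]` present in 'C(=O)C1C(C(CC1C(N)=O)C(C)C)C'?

No

The pattern [CX3](=O)[OX2H0][#6] describes a carbonyl carbon bonded to an oxygen that is itself bonded to carbon (no H on that O) — an ester.
The closest candidate here is a primary amide (-C(=O)NH2), but the carbonyl is bonded to N, not to an O-C linkage. No other fragment satisfies the full query, so there is no match.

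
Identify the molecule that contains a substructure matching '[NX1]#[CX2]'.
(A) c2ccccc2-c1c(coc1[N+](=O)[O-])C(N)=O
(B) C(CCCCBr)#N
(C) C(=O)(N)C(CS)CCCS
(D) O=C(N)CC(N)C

B

[NX1]#[CX2] describes a nitrogen triple-bonded to a two-connected carbon (a nitrile).
(A) has a primary amide (-C(=O)NH2) but the nitrogen is NX3, not NX1.
(B) contains a nitrile (-C#N), which satisfies every atom and bond constraint.
(C) has a primary amide (-C(=O)NH2) but the nitrogen is NX3, not NX1.
(D) has a primary amide (-C(=O)NH2) but the nitrogen is NX3, not NX1.
So the answer is (B).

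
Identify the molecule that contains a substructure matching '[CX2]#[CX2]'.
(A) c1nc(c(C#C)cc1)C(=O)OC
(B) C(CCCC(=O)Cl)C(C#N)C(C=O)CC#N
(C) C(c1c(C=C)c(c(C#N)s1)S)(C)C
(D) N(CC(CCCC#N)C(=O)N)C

[CX2]#[CX2] describes a carbon-carbon triple bond (an alkyne).
(A) contains an ethynyl group (-C#CH), which satisfies every atom and bond constraint.
(B) has a nitrile (-C#N) but the triple bond is C#N, not C#C.
(C) has a nitrile (-C#N) but the triple bond is C#N, not C#C.
(D) has a nitrile (-C#N) but the triple bond is C#N, not C#C.
So the answer is (A).

A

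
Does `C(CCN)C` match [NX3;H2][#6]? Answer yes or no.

Yes

The pattern [NX3;H2][#6] describes a trivalent nitrogen with two H attached to carbon — a primary amine.
The molecule carries a primary amino group (-NH2), whose atoms satisfy every constraint of the query, so the pattern matches.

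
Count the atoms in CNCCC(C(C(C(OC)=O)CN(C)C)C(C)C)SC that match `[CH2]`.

3

The query [CH2] means: aliphatic carbon with exactly two hydrogens.
Check the 20 heavy atoms by environment: 3× C (H2) → match; 4× C (H1) → no; 7× C (H3) → no; 1× N (H0) → no; 1× S (H0) → no; 1× N (H1) → no; 1× C (H0) → no; 2× O (H0) → no.
That gives 3 matching atoms.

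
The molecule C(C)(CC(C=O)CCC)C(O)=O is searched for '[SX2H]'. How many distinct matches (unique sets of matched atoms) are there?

0

[SX2H] is the SMARTS for a thiol: an aliphatic sulfur with two connections, one being H.
No fragment in the molecule satisfies every constraint, giving 0 matches.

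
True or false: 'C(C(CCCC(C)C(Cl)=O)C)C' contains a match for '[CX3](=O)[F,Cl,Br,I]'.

True

The pattern [CX3](=O)[F,Cl,Br,I] describes a carbonyl carbon bonded to a halogen — an acyl halide.
The molecule carries an acyl chloride (-C(=O)Cl), whose atoms satisfy every constraint of the query, so the pattern matches.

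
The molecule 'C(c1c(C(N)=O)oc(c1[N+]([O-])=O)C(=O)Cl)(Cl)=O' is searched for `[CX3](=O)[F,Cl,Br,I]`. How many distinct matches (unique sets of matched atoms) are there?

2

[CX3](=O)[F,Cl,Br,I] is the SMARTS for an acyl halide: a carbonyl carbon bonded to a halogen.
The molecule carries 2 separate instances of an acyl chloride (-C(=O)Cl) meeting every constraint; each maps to a distinct set of atoms, giving 2 matches.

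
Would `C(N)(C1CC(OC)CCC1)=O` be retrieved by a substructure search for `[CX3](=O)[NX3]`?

Yes

The pattern [CX3](=O)[NX3] describes a carbonyl carbon bonded to a trivalent nitrogen — an amide.
The molecule carries a primary amide (-C(=O)NH2), whose atoms satisfy every constraint of the query, so the pattern matches.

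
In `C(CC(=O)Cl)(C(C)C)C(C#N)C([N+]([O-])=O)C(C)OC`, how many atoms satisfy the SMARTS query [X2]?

2

The query [X2] means: any atom with exactly two total connections (bonds + H).
Check the 19 heavy atoms by environment: 10× C (X4) → no; 1× N (charge +1, X3) → no; 1× O (charge -1, X1) → no; 2× O (X1) → no; 1× C (X2) → match; 1× N (X1) → no; 1× O (X2) → match; 1× C (X3) → no; 1× Cl (X1) → no.
Summing the matching environments: 1 + 1 = 2 matching atoms.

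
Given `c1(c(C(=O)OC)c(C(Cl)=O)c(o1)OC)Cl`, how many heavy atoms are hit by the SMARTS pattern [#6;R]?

The query [#6;R] means: carbon that is part of a ring.
Check the 15 heavy atoms by environment: 1× o (aromatic, in 5-ring) → no; 4× c (aromatic, in 5-ring) → match; 4× C (acyclic) → no; 4× O (acyclic) → no; 2× Cl (acyclic) → no.
That gives 4 matching atoms.

4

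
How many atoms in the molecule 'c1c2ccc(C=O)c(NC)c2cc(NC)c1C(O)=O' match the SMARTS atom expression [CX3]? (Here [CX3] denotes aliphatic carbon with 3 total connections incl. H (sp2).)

2

Check the 19 heavy atoms by environment: 10× c (aromatic, X3) → no; 2× C (X3) → match; 2× O (X1) → no; 1× O (X2) → no; 2× N (X3) → no; 2× C (X4) → no.
That gives 2 matching atoms.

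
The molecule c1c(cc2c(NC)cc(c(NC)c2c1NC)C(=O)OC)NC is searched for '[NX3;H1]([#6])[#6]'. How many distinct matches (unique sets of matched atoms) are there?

4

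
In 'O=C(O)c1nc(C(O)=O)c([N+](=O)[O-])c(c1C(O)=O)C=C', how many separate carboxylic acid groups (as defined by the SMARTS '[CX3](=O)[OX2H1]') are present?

[CX3](=O)[OX2H1] is the SMARTS for a carboxylic acid: an sp2 carbon double-bonded to O and single-bonded to an -OH oxygen.
The molecule carries 3 separate instances of a carboxylic acid group (-C(=O)OH) meeting every constraint; each maps to a distinct set of atoms, giving 3 matches.

3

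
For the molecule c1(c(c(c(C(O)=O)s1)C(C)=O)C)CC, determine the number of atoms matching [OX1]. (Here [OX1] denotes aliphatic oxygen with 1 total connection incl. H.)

2

The query [OX1] means: aliphatic oxygen with one total connection — typically a carbonyl =O or an oxide.
Check the 14 heavy atoms by environment: 1× s (aromatic, X2) → no; 4× c (aromatic, X3) → no; 2× C (X3) → no; 2× O (X1) → match; 4× C (X4) → no; 1× O (X2) → no.
That gives 2 matching atoms.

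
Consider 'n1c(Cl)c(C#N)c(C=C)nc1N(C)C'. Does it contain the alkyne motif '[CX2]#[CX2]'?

The pattern [CX2]#[CX2] describes a carbon-carbon triple bond — an alkyne.
The closest candidate here is a vinyl group (-CH=CH2), but the C=C is a double bond; both carbons are CX3, not CX2. No other fragment satisfies the full query, so there is no match.

No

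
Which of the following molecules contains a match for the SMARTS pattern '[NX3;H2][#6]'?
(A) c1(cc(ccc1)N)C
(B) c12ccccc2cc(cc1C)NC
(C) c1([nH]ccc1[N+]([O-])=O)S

[NX3;H2][#6] describes a trivalent nitrogen with two H attached to carbon (a primary amine).
(A) contains a primary amino group (-NH2), which satisfies every atom and bond constraint.
(B) has an N-methylamino group (-NHCH3) but the nitrogen bears two carbons and only one H (H1), not H2.
(C) has a nitro group (-[N+](=O)[O-]) but the nitrogen is [N+] with no H, not NX3H2.
So the answer is (A).

A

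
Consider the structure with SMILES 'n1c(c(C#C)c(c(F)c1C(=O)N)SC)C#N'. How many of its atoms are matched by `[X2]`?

5

The query [X2] means: any atom with exactly two total connections (bonds + H).
Check the 16 heavy atoms by environment: 1× n (aromatic, X2) → match; 5× c (aromatic, X3) → no; 1× C (X3) → no; 1× O (X1) → no; 1× N (X3) → no; 1× F (X1) → no; 3× C (X2) → match; 1× N (X1) → no; 1× S (X2) → match; 1× C (X4) → no.
Summing the matching environments: 1 + 3 + 1 = 5 matching atoms.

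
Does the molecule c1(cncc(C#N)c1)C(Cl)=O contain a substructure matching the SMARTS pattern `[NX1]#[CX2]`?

The pattern [NX1]#[CX2] describes a nitrogen triple-bonded to a two-connected carbon — a nitrile.
The molecule carries a nitrile (-C#N), whose atoms satisfy every constraint of the query, so the pattern matches.

Yes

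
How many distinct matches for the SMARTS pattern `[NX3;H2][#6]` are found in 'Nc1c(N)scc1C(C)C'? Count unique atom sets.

2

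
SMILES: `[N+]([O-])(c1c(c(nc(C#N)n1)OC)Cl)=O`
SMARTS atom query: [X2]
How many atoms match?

Check the 14 heavy atoms by environment: 2× n (aromatic, X2) → match; 4× c (aromatic, X3) → no; 1× Cl (X1) → no; 1× C (X2) → match; 1× N (X1) → no; 1× N (charge +1, X3) → no; 1× O (charge -1, X1) → no; 1× O (X1) → no; 1× O (X2) → match; 1× C (X4) → no.
Summing the matching environments: 2 + 1 + 1 = 4 matching atoms.

4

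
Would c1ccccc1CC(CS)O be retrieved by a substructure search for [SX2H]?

The pattern [SX2H] describes an aliphatic sulfur with two connections, one being H — a thiol.
The molecule carries a thiol (-SH), whose atoms satisfy every constraint of the query, so the pattern matches.

Yes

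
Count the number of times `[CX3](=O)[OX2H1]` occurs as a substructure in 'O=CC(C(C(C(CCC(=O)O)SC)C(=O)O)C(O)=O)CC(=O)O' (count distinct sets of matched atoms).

[CX3](=O)[OX2H1] is the SMARTS for a carboxylic acid: an sp2 carbon double-bonded to O and single-bonded to an -OH oxygen.
The molecule carries 4 separate instances of a carboxylic acid group (-C(=O)OH) meeting every constraint; each maps to a distinct set of atoms, giving 4 matches.

4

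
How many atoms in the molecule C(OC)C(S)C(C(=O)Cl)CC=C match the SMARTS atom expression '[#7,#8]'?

The query [#7,#8] means: nitrogen or oxygen (comma = OR).
Check the 12 heavy atoms by environment: 8× C → no; 2× O → match; 1× Cl → no; 1× S → no.
That gives 2 matching atoms.

2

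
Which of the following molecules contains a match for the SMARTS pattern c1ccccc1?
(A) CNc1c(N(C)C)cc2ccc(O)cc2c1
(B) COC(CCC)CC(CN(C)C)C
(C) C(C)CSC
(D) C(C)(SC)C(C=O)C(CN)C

A

c1ccccc1 describes six aromatic carbons in a ring (a benzene ring).
(A) contains the required atom environment, so the pattern matches.
(B) has a methyl group (-CH3) but no six-membered all-carbon aromatic ring is present.
(C) has a methyl group (-CH3) but no six-membered all-carbon aromatic ring is present.
(D) has a methyl group (-CH3) but no six-membered all-carbon aromatic ring is present.
So the answer is (A).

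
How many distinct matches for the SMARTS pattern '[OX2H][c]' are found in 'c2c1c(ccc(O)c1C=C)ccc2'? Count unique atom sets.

[OX2H][c] is the SMARTS for a phenol: a hydroxyl oxygen attached to an aromatic carbon.
Exactly one fragment in the molecule meets all constraints, giving 1 match.

1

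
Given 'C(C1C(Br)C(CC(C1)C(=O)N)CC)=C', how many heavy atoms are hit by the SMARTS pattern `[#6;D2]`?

4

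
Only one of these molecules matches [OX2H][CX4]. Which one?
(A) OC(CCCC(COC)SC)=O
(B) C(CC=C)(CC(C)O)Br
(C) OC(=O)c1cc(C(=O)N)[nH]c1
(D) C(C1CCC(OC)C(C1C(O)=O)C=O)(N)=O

B

[OX2H][CX4] describes a hydroxyl oxygen bound to an sp3 (X4) carbon (an aliphatic alcohol).
(A) has a methoxy ether (-OCH3) but the oxygen has H0 (ether), not H1.
(B) contains a hydroxyl group (-OH), which satisfies every atom and bond constraint.
(C) has a carboxylic acid group (-C(=O)OH) but the -OH is on a CX3 carbonyl carbon, not a CX4 carbon.
(D) has a methoxy ether (-OCH3) but the oxygen has H0 (ether), not H1.
So the answer is (B).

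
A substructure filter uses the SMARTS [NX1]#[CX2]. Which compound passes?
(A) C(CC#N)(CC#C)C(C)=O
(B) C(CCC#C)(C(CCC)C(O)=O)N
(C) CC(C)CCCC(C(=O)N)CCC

[NX1]#[CX2] describes a nitrogen triple-bonded to a two-connected carbon (a nitrile).
(A) contains a nitrile (-C#N), which satisfies every atom and bond constraint.
(B) has a primary amino group (-NH2) but the nitrogen is NX3 (three connections), not NX1 triple-bonded.
(C) has a primary amide (-C(=O)NH2) but the nitrogen is NX3, not NX1.
So the answer is (A).

A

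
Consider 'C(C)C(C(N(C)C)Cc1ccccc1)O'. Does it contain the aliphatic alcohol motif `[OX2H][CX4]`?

Yes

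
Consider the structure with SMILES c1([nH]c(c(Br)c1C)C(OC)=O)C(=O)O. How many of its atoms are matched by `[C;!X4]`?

2

Check the 14 heavy atoms by environment: 1× n (aromatic, X3) → no; 4× c (aromatic, X3) → no; 2× C (X4) → no; 2× C (X3) → match; 2× O (X1) → no; 2× O (X2) → no; 1× Br (X1) → no.
That gives 2 matching atoms.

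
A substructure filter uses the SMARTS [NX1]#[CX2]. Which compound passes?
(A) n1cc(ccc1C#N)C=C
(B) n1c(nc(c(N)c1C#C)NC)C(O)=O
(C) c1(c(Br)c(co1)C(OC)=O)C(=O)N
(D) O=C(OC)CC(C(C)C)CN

[NX1]#[CX2] describes a nitrogen triple-bonded to a two-connected carbon (a nitrile).
(A) contains a nitrile (-C#N), which satisfies every atom and bond constraint.
(B) has a primary amino group (-NH2) but the nitrogen is NX3 (three connections), not NX1 triple-bonded.
(C) has a primary amide (-C(=O)NH2) but the nitrogen is NX3, not NX1.
(D) has a primary amino group (-NH2) but the nitrogen is NX3 (three connections), not NX1 triple-bonded.
So the answer is (A).

A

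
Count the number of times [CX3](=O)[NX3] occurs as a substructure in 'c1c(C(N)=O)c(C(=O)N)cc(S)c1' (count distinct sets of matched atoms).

2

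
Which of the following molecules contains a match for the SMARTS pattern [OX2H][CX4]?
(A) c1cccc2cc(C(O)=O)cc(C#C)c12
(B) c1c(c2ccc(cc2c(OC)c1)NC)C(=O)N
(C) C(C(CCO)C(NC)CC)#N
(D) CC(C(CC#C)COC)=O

C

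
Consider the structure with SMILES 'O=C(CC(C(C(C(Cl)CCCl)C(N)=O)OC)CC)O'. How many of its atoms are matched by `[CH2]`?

The query [CH2] means: aliphatic carbon with exactly two hydrogens.
Check the 19 heavy atoms by environment: 4× C (H2) → match; 4× C (H1) → no; 2× C (H3) → no; 3× O (H0) → no; 2× Cl (H0) → no; 2× C (H0) → no; 1× N (H2) → no; 1× O (H1) → no.
That gives 4 matching atoms.

4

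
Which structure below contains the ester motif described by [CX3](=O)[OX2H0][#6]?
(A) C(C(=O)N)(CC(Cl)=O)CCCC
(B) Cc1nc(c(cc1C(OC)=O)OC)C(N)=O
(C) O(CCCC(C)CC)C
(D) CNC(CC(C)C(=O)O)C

[CX3](=O)[OX2H0][#6] describes a carbonyl carbon bonded to an oxygen that is itself bonded to carbon (no H on that O) (an ester).
(A) has a primary amide (-C(=O)NH2) but the carbonyl is bonded to N, not to an O-C linkage.
(B) contains a methyl-ester group (-C(=O)OCH3), which satisfies every atom and bond constraint.
(C) has a methoxy ether (-OCH3) but the ether oxygen is not adjacent to a C=O carbon.
(D) has a carboxylic acid group (-C(=O)OH) but the singly-bonded O carries H (OX2H1, not H0).
So the answer is (B).

B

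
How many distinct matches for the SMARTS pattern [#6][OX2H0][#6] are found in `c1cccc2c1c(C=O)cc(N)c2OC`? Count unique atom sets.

1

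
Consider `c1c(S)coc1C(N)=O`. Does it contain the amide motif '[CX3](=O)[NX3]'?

Yes

The pattern [CX3](=O)[NX3] describes a carbonyl carbon bonded to a trivalent nitrogen — an amide.
The molecule carries a primary amide (-C(=O)NH2), whose atoms satisfy every constraint of the query, so the pattern matches.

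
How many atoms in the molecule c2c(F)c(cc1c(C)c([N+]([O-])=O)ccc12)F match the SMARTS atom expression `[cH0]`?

The query [cH0] means: aromatic carbon with no attached hydrogen (substituted or ring-fusion).
Check the 16 heavy atoms by environment: 6× c (aromatic, H0) → match; 4× c (aromatic, H1) → no; 1× N (charge +1, H0) → no; 1× O (charge -1, H0) → no; 1× O (H0) → no; 2× F (H0) → no; 1× C (H3) → no.
That gives 6 matching atoms.

6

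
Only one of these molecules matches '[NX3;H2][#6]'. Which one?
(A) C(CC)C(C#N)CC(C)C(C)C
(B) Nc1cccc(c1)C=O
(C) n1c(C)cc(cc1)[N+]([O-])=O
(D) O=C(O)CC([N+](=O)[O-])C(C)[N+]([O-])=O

B

[NX3;H2][#6] describes a trivalent nitrogen with two H attached to carbon (a primary amine).
(A) has a nitrile (-C#N) but the nitrogen is NX1 (triple-bonded), not NX3 with two H.
(B) contains a primary amino group (-NH2), which satisfies every atom and bond constraint.
(C) has a nitro group (-[N+](=O)[O-]) but the nitrogen is [N+] with no H, not NX3H2.
(D) has a nitro group (-[N+](=O)[O-]) but the nitrogen is [N+] with no H, not NX3H2.
So the answer is (B).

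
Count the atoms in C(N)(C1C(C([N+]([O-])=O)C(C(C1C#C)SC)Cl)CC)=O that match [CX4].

9

The query [CX4] means: C with X4: aliphatic carbon with exactly 4 total connections (bonds + H).
Check the 19 heavy atoms by environment: 9× C (X4) → match; 1× N (charge +1, X3) → no; 1× O (charge -1, X1) → no; 2× O (X1) → no; 1× C (X3) → no; 1× N (X3) → no; 1× Cl (X1) → no; 2× C (X2) → no; 1× S (X2) → no.
That gives 9 matching atoms.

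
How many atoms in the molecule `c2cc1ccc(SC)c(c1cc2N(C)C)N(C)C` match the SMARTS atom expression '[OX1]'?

Check the 18 heavy atoms by environment: 10× c (aromatic, X3) → no; 2× N (X3) → no; 5× C (X4) → no; 1× S (X2) → no.
No environment satisfies the query, so 0 matching atoms.

0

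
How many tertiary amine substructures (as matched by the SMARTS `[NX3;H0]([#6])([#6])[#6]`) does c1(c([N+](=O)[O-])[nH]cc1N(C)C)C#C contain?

[NX3;H0]([#6])([#6])[#6] is the SMARTS for a tertiary amine: a trivalent nitrogen with no H, bonded to three carbons.
Exactly one fragment in the molecule meets all constraints, giving 1 match.

1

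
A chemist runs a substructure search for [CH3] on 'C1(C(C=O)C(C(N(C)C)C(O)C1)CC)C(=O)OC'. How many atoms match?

The query [CH3] means: aliphatic carbon with exactly three hydrogens.
Check the 18 heavy atoms by environment: 6× C (H1) → no; 2× C (H2) → no; 1× O (H1) → no; 4× C (H3) → match; 3× O (H0) → no; 1× N (H0) → no; 1× C (H0) → no.
That gives 4 matching atoms.

4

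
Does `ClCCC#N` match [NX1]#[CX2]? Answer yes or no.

Yes

The pattern [NX1]#[CX2] describes a nitrogen triple-bonded to a two-connected carbon — a nitrile.
The molecule carries a nitrile (-C#N), whose atoms satisfy every constraint of the query, so the pattern matches.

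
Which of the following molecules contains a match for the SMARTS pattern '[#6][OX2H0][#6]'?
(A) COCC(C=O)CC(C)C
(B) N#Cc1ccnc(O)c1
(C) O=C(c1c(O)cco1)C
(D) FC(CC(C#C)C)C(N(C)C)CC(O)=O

[#6][OX2H0][#6] describes an aliphatic oxygen bridging two carbons with no H on the oxygen (an ether).
(A) contains a methoxy ether (-OCH3), which satisfies every atom and bond constraint.
(B) has a hydroxyl group (-OH) but the oxygen has H1, not H0 bridging two carbons.
(C) has a hydroxyl group (-OH) but the oxygen has H1, not H0 bridging two carbons.
(D) has a carboxylic acid group (-C(=O)OH) but the -OH oxygen has H1; the =O is OX1, not OX2.
So the answer is (A).

A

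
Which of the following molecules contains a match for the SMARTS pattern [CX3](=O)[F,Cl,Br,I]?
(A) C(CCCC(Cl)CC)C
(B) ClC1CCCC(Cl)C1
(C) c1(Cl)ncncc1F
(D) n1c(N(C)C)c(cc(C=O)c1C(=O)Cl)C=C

D

[CX3](=O)[F,Cl,Br,I] describes a carbonyl carbon bonded to a halogen (an acyl halide).
(A) has a chloro substituent but the Cl is not on a carbonyl carbon.
(B) has a chloro substituent but the Cl is not on a carbonyl carbon.
(C) has a chloro substituent but the Cl is not on a carbonyl carbon.
(D) contains an acyl chloride (-C(=O)Cl), which satisfies every atom and bond constraint.
So the answer is (D).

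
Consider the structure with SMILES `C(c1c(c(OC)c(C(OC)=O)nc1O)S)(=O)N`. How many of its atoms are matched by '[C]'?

4

Check the 17 heavy atoms by environment: 1× n (aromatic) → no; 5× c (aromatic) → no; 4× C → match; 5× O → no; 1× S → no; 1× N → no.
That gives 4 matching atoms.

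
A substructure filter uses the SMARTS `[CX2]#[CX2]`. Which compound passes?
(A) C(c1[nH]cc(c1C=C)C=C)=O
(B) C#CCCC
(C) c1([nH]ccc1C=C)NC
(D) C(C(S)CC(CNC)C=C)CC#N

B

[CX2]#[CX2] describes a carbon-carbon triple bond (an alkyne).
(A) has a vinyl group (-CH=CH2) but the C=C is a double bond; both carbons are CX3, not CX2.
(B) contains an ethynyl group (-C#CH), which satisfies every atom and bond constraint.
(C) has a vinyl group (-CH=CH2) but the C=C is a double bond; both carbons are CX3, not CX2.
(D) has a nitrile (-C#N) but the triple bond is C#N, not C#C.
So the answer is (B).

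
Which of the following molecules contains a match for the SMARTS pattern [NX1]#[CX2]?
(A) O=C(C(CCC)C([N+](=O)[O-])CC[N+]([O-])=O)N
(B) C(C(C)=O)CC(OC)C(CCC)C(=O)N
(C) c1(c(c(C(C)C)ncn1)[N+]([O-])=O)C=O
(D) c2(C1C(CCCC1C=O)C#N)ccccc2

D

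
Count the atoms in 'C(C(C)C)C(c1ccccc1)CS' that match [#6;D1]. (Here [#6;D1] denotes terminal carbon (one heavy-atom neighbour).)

The query [#6;D1] means: carbon bonded to exactly one heavy atom.
Check the 13 heavy atoms by environment: 2× C (D2) → no; 2× C (D3) → no; 2× C (D1) → match; 1× c (aromatic, D3) → no; 5× c (aromatic, D2) → no; 1× S (D1) → no.
That gives 2 matching atoms.

2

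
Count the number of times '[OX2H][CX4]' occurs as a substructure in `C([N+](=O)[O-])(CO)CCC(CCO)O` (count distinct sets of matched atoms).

[OX2H][CX4] is the SMARTS for an aliphatic alcohol: a hydroxyl oxygen bound to an sp3 (X4) carbon.
The molecule carries 3 separate instances of a hydroxyl group (-OH) meeting every constraint; each maps to a distinct set of atoms, giving 3 matches.

3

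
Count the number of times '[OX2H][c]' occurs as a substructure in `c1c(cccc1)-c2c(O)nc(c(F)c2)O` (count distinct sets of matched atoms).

2

[OX2H][c] is the SMARTS for a phenol: a hydroxyl oxygen attached to an aromatic carbon.
The molecule carries 2 separate instances of a hydroxyl group (-OH) meeting every constraint; each maps to a distinct set of atoms, giving 2 matches.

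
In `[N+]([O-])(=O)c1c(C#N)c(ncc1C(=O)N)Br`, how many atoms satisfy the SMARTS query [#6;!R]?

The query [#6;!R] means: carbon not in any ring.
Check the 15 heavy atoms by environment: 1× n (aromatic, in 6-ring) → no; 5× c (aromatic, in 6-ring) → no; 2× C (acyclic) → match; 2× N (acyclic) → no; 1× N (charge +1, acyclic) → no; 1× O (charge -1, acyclic) → no; 2× O (acyclic) → no; 1× Br (acyclic) → no.
That gives 2 matching atoms.

2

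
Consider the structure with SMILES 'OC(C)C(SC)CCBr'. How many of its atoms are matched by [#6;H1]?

The query [#6;H1] means: any carbon bearing exactly one hydrogen.
Check the 9 heavy atoms by environment: 2× C (H2) → no; 2× C (H1) → match; 2× C (H3) → no; 1× S (H0) → no; 1× O (H1) → no; 1× Br (H0) → no.
That gives 2 matching atoms.

2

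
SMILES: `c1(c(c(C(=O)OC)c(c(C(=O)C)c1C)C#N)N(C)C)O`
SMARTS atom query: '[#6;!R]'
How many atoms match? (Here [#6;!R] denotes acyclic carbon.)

Check the 20 heavy atoms by environment: 6× c (aromatic, in 6-ring) → no; 4× O (acyclic) → no; 8× C (acyclic) → match; 2× N (acyclic) → no.
That gives 8 matching atoms.

8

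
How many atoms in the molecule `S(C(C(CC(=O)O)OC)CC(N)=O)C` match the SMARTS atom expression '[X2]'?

3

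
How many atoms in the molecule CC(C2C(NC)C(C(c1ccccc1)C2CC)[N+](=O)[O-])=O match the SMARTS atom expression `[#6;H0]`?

2

The query [#6;H0] means: any carbon with no attached hydrogen.
Check the 21 heavy atoms by environment: 5× C (H1) → no; 1× C (H0) → match; 2× O (H0) → no; 3× C (H3) → no; 1× N (H1) → no; 1× N (charge +1, H0) → no; 1× O (charge -1, H0) → no; 1× c (aromatic, H0) → match; 5× c (aromatic, H1) → no; 1× C (H2) → no.
Summing the matching environments: 1 + 1 = 2 matching atoms.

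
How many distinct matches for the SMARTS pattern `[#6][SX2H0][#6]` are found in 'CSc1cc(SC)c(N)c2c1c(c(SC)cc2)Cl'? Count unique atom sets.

3

[#6][SX2H0][#6] is the SMARTS for a thioether: an aliphatic sulfur bridging two carbons with no H on the sulfur.
The molecule carries 3 separate instances of a methylthio ether (-SCH3) meeting every constraint; each maps to a distinct set of atoms, giving 3 matches.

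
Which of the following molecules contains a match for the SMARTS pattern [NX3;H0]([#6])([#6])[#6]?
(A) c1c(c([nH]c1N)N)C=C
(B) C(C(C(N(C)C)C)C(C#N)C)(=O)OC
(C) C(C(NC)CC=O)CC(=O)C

B

[NX3;H0]([#6])([#6])[#6] describes a trivalent nitrogen with no H, bonded to three carbons (a tertiary amine).
(A) has a primary amino group (-NH2) but the nitrogen has H2, not H0 with three carbons.
(B) contains a dimethylamino group (-N(CH3)2), which satisfies every atom and bond constraint.
(C) has an N-methylamino group (-NHCH3) but the nitrogen still has one H (H1), not H0.
So the answer is (B).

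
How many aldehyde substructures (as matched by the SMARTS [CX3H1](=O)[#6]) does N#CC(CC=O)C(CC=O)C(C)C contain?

2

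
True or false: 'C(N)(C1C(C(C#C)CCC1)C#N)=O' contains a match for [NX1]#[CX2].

The pattern [NX1]#[CX2] describes a nitrogen triple-bonded to a two-connected carbon — a nitrile.
The molecule carries a nitrile (-C#N), whose atoms satisfy every constraint of the query, so the pattern matches.

True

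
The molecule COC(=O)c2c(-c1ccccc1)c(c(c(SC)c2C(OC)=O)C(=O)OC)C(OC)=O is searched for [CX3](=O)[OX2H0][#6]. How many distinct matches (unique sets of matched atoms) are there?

4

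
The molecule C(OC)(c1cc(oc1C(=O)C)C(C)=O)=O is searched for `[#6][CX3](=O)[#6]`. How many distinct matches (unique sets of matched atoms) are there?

2

[#6][CX3](=O)[#6] is the SMARTS for a ketone: a carbonyl carbon (no H) flanked by two carbons.
The molecule carries 2 separate instances of an acetyl/ketone group (-C(=O)CH3) meeting every constraint; each maps to a distinct set of atoms, giving 2 matches.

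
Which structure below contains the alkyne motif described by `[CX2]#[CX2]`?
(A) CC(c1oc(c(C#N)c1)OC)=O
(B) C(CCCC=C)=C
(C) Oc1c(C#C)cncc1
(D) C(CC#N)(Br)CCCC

C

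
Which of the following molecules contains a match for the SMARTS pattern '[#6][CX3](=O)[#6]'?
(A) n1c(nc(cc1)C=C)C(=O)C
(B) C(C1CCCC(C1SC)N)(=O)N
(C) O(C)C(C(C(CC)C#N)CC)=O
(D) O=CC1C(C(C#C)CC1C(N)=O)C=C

A

[#6][CX3](=O)[#6] describes a carbonyl carbon (no H) flanked by two carbons (a ketone).
(A) contains an acetyl/ketone group (-C(=O)CH3), which satisfies every atom and bond constraint.
(B) has a primary amide (-C(=O)NH2) but one neighbour of the carbonyl carbon is N, not C.
(C) has a methyl-ester group (-C(=O)OCH3) but one neighbour of the carbonyl carbon is O, not C.
(D) has a primary amide (-C(=O)NH2) but one neighbour of the carbonyl carbon is N, not C.
So the answer is (A).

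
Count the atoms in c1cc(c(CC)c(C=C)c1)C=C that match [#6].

The query [#6] means: #6 matches any atom with atomic number 6 (carbon, aromatic or aliphatic).
Check the 12 heavy atoms by environment: 6× c (aromatic) → match; 6× C → match.
Summing the matching environments: 6 + 6 = 12 matching atoms.

12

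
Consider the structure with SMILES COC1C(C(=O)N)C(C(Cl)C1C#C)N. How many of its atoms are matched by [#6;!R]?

4

The query [#6;!R] means: carbon not in any ring.
Check the 14 heavy atoms by environment: 5× C (in 5-ring) → no; 2× O (acyclic) → no; 4× C (acyclic) → match; 2× N (acyclic) → no; 1× Cl (acyclic) → no.
That gives 4 matching atoms.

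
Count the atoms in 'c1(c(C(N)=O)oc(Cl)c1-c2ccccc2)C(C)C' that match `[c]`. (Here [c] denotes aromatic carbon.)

10

The query [c] means: lowercase c matches aromatic carbon only.
Check the 18 heavy atoms by environment: 1× o (aromatic) → no; 10× c (aromatic) → match; 1× Cl → no; 4× C → no; 1× O → no; 1× N → no.
That gives 10 matching atoms.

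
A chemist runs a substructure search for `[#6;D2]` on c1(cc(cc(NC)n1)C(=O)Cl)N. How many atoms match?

2

The query [#6;D2] means: any carbon bonded to exactly two heavy atoms.
Check the 12 heavy atoms by environment: 1× n (aromatic, D2) → no; 3× c (aromatic, D3) → no; 2× c (aromatic, D2) → match; 1× C (D3) → no; 1× O (D1) → no; 1× Cl (D1) → no; 1× N (D2) → no; 1× C (D1) → no; 1× N (D1) → no.
That gives 2 matching atoms.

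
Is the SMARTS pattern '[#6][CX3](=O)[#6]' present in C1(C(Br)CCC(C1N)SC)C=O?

The pattern [#6][CX3](=O)[#6] describes a carbonyl carbon (no H) flanked by two carbons — a ketone.
The closest candidate here is an aldehyde (-CHO), but the carbonyl carbon has H1, so it is not flanked by two carbons. No other fragment satisfies the full query, so there is no match.

No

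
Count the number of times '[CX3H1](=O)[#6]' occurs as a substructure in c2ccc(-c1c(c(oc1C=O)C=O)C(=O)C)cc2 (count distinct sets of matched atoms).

2

[CX3H1](=O)[#6] is the SMARTS for an aldehyde: an sp2 carbon with one H, double-bonded to O and single-bonded to carbon.
The molecule carries 2 separate instances of an aldehyde (-CHO) meeting every constraint; each maps to a distinct set of atoms, giving 2 matches.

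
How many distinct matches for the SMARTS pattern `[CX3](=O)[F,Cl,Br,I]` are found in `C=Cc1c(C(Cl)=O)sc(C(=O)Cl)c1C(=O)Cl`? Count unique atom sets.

3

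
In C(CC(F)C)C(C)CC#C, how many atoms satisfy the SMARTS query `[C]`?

9

Check the 10 heavy atoms by environment: 9× C → match; 1× F → no.
That gives 9 matching atoms.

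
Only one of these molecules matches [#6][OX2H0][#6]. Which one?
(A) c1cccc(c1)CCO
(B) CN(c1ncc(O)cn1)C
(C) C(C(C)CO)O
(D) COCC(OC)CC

D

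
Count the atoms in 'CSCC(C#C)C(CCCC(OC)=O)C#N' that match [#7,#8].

3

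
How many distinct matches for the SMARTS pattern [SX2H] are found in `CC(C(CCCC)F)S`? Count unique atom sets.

[SX2H] is the SMARTS for a thiol: an aliphatic sulfur with two connections, one being H.
Exactly one fragment in the molecule meets all constraints, giving 1 match.

1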